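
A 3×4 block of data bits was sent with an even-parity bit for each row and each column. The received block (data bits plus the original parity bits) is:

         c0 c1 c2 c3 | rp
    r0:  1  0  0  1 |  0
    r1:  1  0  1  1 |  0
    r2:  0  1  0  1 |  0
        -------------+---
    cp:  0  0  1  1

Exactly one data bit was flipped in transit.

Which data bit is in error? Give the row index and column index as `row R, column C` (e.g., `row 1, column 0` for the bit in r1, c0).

row 1, column 1

Recompute each row's even parity and compare to rp:
  r0: data parity 0, sent rp 0 → ok
  r1: data parity 1, sent rp 0 → mismatch
  r2: data parity 0, sent rp 0 → ok
Recompute each column's even parity and compare to cp:
  c0: data parity 0, sent cp 0 → ok
  c1: data parity 1, sent cp 0 → mismatch
  c2: data parity 1, sent cp 1 → ok
  c3: data parity 1, sent cp 1 → ok
Exactly one row (r1) and one column (c1) fail → the flipped bit is at their intersection.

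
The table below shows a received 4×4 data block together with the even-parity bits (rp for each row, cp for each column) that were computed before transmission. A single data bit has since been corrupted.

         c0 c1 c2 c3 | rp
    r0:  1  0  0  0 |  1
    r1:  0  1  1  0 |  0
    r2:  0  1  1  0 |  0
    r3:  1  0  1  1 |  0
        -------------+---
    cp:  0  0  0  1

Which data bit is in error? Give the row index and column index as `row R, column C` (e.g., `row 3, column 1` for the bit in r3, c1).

Recompute each row's even parity and compare to rp:
  r0: data parity 1, sent rp 1 → ok
  r1: data parity 0, sent rp 0 → ok
  r2: data parity 0, sent rp 0 → ok
  r3: data parity 1, sent rp 0 → mismatch
Recompute each column's even parity and compare to cp:
  c0: data parity 0, sent cp 0 → ok
  c1: data parity 0, sent cp 0 → ok
  c2: data parity 1, sent cp 0 → mismatch
  c3: data parity 1, sent cp 1 → ok
Exactly one row (r3) and one column (c2) fail → the flipped bit is at their intersection.

row 3, column 2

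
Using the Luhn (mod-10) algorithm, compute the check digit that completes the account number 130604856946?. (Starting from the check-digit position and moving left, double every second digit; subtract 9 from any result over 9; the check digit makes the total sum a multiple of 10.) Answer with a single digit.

1

Partial digits right→left: 6 4 9 6 5 8 4 0 6 0 3 1
Double every second digit counting from the check-digit position (so the 1st, 3rd, 5th, ... of the partial from the right).
  doubled (with −9 where >9): 3 9 1 8 3 6 → sum 30
  kept as-is: 4 6 8 0 0 1 → sum 19
Total = 30 + 19 = 49.
Check digit = (10 − (49 mod 10)) mod 10 = 1.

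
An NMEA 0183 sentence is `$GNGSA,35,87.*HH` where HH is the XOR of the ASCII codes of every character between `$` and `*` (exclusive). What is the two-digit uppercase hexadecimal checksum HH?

7B

XOR the ASCII codes of the payload characters:
  'G' = 0x47 → acc = 0x47
  'N' = 0x4E → acc = 0x09
  'G' = 0x47 → acc = 0x4E
  'S' = 0x53 → acc = 0x1D
  'A' = 0x41 → acc = 0x5C
  ',' = 0x2C → acc = 0x70
  '3' = 0x33 → acc = 0x43
  '5' = 0x35 → acc = 0x76
  ',' = 0x2C → acc = 0x5A
  '8' = 0x38 → acc = 0x62
  '7' = 0x37 → acc = 0x55
  '.' = 0x2E → acc = 0x7B
Checksum = 0x7B.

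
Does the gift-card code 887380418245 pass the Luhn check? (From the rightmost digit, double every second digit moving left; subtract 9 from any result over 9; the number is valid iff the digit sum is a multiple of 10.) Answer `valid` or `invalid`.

From the right, keep odd positions and double even positions (subtract 9 from any doubled value over 9):
  doubled (positions 2,4,...): 8 7 8 7 5 7 → sum 42
  kept (positions 1,3,...): 5 2 1 0 3 8 → sum 19
Total = 61.
61 mod 10 = 1, so the number is invalid.

invalid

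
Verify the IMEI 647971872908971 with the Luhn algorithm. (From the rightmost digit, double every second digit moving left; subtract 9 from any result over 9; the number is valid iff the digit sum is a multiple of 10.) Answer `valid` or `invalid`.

From the right, keep odd positions and double even positions (subtract 9 from any doubled value over 9):
  doubled (positions 2,4,...): 5 7 9 5 2 9 8 → sum 45
  kept (positions 1,3,...): 1 9 0 2 8 7 7 6 → sum 40
Total = 85.
85 mod 10 = 5, so the number is invalid.

invalid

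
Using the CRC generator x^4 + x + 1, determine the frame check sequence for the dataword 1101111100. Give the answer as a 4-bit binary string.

1101

Append 4 zeros: 11011111000000. Divide by 10011 (XOR where the leading bit is 1):
  pos 0: 11011 XOR 10011 = 01000
  pos 1: 10001 XOR 10011 = 00010
  pos 4: 10110 XOR 10011 = 00101
  pos 6: 10100 XOR 10011 = 00111
  pos 8: 11100 XOR 10011 = 01111
  pos 9: 11110 XOR 10011 = 01101
Remainder (last 4 bits) = 1101. This is the CRC / FCS.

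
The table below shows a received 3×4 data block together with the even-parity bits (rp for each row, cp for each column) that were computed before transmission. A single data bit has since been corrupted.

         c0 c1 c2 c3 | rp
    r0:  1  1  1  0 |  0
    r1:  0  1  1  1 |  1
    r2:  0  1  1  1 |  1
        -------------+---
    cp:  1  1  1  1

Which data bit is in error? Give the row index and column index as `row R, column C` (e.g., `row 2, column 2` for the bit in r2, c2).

Recompute each row's even parity and compare to rp:
  r0: data parity 1, sent rp 0 → mismatch
  r1: data parity 1, sent rp 1 → ok
  r2: data parity 1, sent rp 1 → ok
Recompute each column's even parity and compare to cp:
  c0: data parity 1, sent cp 1 → ok
  c1: data parity 1, sent cp 1 → ok
  c2: data parity 1, sent cp 1 → ok
  c3: data parity 0, sent cp 1 → mismatch
Exactly one row (r0) and one column (c3) fail → the flipped bit is at their intersection.

row 0, column 3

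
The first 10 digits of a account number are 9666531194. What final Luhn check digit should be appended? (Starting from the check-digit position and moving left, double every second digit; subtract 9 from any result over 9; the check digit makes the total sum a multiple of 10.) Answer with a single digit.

Partial digits right→left: 4 9 1 1 3 5 6 6 6 9
Double every second digit counting from the check-digit position (so the 1st, 3rd, 5th, ... of the partial from the right).
  doubled (with −9 where >9): 8 2 6 3 3 → sum 22
  kept as-is: 9 1 5 6 9 → sum 30
Total = 22 + 30 = 52.
Check digit = (10 − (52 mod 10)) mod 10 = 8.

8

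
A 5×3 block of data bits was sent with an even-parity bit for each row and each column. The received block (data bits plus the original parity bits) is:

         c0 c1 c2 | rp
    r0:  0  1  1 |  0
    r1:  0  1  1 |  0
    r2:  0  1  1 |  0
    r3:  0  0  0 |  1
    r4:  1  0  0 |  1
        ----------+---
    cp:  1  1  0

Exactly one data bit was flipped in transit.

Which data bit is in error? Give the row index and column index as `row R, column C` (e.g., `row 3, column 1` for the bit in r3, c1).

row 3, column 2

Recompute each row's even parity and compare to rp:
  r0: data parity 0, sent rp 0 → ok
  r1: data parity 0, sent rp 0 → ok
  r2: data parity 0, sent rp 0 → ok
  r3: data parity 0, sent rp 1 → mismatch
  r4: data parity 1, sent rp 1 → ok
Recompute each column's even parity and compare to cp:
  c0: data parity 1, sent cp 1 → ok
  c1: data parity 1, sent cp 1 → ok
  c2: data parity 1, sent cp 0 → mismatch
Exactly one row (r3) and one column (c2) fail → the flipped bit is at their intersection.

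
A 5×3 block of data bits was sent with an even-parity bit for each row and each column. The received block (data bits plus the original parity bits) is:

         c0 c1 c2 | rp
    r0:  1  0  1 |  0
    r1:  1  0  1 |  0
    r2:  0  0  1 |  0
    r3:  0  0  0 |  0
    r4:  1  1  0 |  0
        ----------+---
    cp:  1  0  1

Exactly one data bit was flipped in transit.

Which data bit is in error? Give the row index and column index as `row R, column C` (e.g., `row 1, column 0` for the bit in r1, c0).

Recompute each row's even parity and compare to rp:
  r0: data parity 0, sent rp 0 → ok
  r1: data parity 0, sent rp 0 → ok
  r2: data parity 1, sent rp 0 → mismatch
  r3: data parity 0, sent rp 0 → ok
  r4: data parity 0, sent rp 0 → ok
Recompute each column's even parity and compare to cp:
  c0: data parity 1, sent cp 1 → ok
  c1: data parity 1, sent cp 0 → mismatch
  c2: data parity 1, sent cp 1 → ok
Exactly one row (r2) and one column (c1) fail → the flipped bit is at their intersection.

row 2, column 1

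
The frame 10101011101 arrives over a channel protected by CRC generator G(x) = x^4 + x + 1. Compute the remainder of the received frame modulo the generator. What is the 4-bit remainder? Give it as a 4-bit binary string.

0000

Modulo-2 division of 10101011101 by 10011:
  pos 0: 10101 XOR 10011 = 00110
  pos 2: 11001 XOR 10011 = 01010
  pos 3: 10101 XOR 10011 = 00110
  pos 5: 11010 XOR 10011 = 01001
  pos 6: 10011 XOR 10011 = 00000
Remainder = 0000 (zero — the frame passes the CRC check).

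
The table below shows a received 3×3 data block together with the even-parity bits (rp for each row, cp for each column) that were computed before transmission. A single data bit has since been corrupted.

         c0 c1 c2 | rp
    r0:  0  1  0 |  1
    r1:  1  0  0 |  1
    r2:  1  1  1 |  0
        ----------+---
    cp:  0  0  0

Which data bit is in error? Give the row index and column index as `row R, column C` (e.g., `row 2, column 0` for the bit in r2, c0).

row 2, column 2

Recompute each row's even parity and compare to rp:
  r0: data parity 1, sent rp 1 → ok
  r1: data parity 1, sent rp 1 → ok
  r2: data parity 1, sent rp 0 → mismatch
Recompute each column's even parity and compare to cp:
  c0: data parity 0, sent cp 0 → ok
  c1: data parity 0, sent cp 0 → ok
  c2: data parity 1, sent cp 0 → mismatch
Exactly one row (r2) and one column (c2) fail → the flipped bit is at their intersection.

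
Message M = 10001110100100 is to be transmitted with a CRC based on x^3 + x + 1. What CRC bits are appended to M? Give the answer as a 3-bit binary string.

Append 3 zeros: 10001110100100000. Divide by 1011 (XOR where the leading bit is 1):
  pos 0: 1000 XOR 1011 = 0011
  pos 2: 1111 XOR 1011 = 0100
  pos 3: 1001 XOR 1011 = 0010
  pos 5: 1001 XOR 1011 = 0010
  pos 7: 1000 XOR 1011 = 0011
  pos 9: 1110 XOR 1011 = 0101
  pos 10: 1010 XOR 1011 = 0001
  pos 13: 1000 XOR 1011 = 0011
Remainder (last 3 bits) = 011. This is the CRC / FCS.

011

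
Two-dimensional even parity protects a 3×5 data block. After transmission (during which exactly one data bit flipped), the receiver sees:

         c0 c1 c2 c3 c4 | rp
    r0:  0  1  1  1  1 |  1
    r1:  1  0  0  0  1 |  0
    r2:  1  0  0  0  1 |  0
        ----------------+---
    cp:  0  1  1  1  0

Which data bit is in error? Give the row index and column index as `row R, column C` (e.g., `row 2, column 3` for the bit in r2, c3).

row 0, column 4

Recompute each row's even parity and compare to rp:
  r0: data parity 0, sent rp 1 → mismatch
  r1: data parity 0, sent rp 0 → ok
  r2: data parity 0, sent rp 0 → ok
Recompute each column's even parity and compare to cp:
  c0: data parity 0, sent cp 0 → ok
  c1: data parity 1, sent cp 1 → ok
  c2: data parity 1, sent cp 1 → ok
  c3: data parity 1, sent cp 1 → ok
  c4: data parity 1, sent cp 0 → mismatch
Exactly one row (r0) and one column (c4) fail → the flipped bit is at their intersection.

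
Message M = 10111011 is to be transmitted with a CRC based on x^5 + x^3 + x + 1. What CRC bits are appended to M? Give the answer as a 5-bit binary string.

00110

Append 5 zeros: 1011101100000. Divide by 101011 (XOR where the leading bit is 1):
  pos 0: 101110 XOR 101011 = 000101
  pos 3: 101110 XOR 101011 = 000101
  pos 6: 101000 XOR 101011 = 000011
Remainder (last 5 bits) = 00110. This is the CRC / FCS.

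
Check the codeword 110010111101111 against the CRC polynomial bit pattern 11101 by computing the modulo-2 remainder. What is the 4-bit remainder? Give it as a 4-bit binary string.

0010

Modulo-2 division of 110010111101111 by 11101:
  pos 0: 11001 XOR 11101 = 00100
  pos 2: 10001 XOR 11101 = 01100
  pos 3: 11001 XOR 11101 = 00100
  pos 5: 10011 XOR 11101 = 01110
  pos 6: 11100 XOR 11101 = 00001
  pos 10: 11111 XOR 11101 = 00010
Remainder = 0010 (nonzero — an error is detected).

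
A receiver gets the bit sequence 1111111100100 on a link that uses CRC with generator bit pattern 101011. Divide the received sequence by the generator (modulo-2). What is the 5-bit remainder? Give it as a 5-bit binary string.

Modulo-2 division of 1111111100100 by 101011:
  pos 0: 111111 XOR 101011 = 010100
  pos 1: 101001 XOR 101011 = 000010
  pos 5: 101001 XOR 101011 = 000010
Remainder = 01000 (nonzero — an error is detected).

01000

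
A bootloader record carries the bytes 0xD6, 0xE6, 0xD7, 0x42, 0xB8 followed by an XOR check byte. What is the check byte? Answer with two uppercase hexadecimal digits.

1D

XOR the bytes together:
  start with 0xD6
  0xD6 ⊕ 0xE6 = 0x30
  0x30 ⊕ 0xD7 = 0xE7
  0xE7 ⊕ 0x42 = 0xA5
  0xA5 ⊕ 0xB8 = 0x1D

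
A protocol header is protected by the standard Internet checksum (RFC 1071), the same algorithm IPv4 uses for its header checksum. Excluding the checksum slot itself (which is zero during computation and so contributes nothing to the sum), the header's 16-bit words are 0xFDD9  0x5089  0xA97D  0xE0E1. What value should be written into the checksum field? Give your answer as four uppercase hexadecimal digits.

One's-complement addition (fold any carry out of bit 15 back into bit 0):
  0xFDD9 + 0x5089 = 0x14E62 → wrap carry → 0x4E63
  0x4E63 + 0xA97D = 0x0F7E0
  0xF7E0 + 0xE0E1 = 0x1D8C1 → wrap carry → 0xD8C2
One's-complement sum = 0xD8C2.
Checksum = ~0xD8C2 & 0xFFFF = 0x273D.

273D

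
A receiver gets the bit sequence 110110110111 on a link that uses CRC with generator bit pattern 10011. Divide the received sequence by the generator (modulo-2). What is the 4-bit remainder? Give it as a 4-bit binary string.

0101

Modulo-2 division of 110110110111 by 10011:
  pos 0: 11011 XOR 10011 = 01000
  pos 1: 10000 XOR 10011 = 00011
  pos 4: 11110 XOR 10011 = 01101
  pos 5: 11011 XOR 10011 = 01000
  pos 6: 10001 XOR 10011 = 00010
Remainder = 0101 (nonzero — an error is detected).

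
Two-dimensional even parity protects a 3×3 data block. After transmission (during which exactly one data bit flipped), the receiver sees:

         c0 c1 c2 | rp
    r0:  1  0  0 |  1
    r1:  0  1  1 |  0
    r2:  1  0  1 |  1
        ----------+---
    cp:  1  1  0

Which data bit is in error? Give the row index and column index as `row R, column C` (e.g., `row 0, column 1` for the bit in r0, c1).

row 2, column 0

Recompute each row's even parity and compare to rp:
  r0: data parity 1, sent rp 1 → ok
  r1: data parity 0, sent rp 0 → ok
  r2: data parity 0, sent rp 1 → mismatch
Recompute each column's even parity and compare to cp:
  c0: data parity 0, sent cp 1 → mismatch
  c1: data parity 1, sent cp 1 → ok
  c2: data parity 0, sent cp 0 → ok
Exactly one row (r2) and one column (c0) fail → the flipped bit is at their intersection.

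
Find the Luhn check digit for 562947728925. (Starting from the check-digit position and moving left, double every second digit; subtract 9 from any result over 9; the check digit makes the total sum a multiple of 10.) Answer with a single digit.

Partial digits right→left: 5 2 9 8 2 7 7 4 9 2 6 5
Double every second digit counting from the check-digit position (so the 1st, 3rd, 5th, ... of the partial from the right).
  doubled (with −9 where >9): 1 9 4 5 9 3 → sum 31
  kept as-is: 2 8 7 4 2 5 → sum 28
Total = 31 + 28 = 59.
Check digit = (10 − (59 mod 10)) mod 10 = 1.

1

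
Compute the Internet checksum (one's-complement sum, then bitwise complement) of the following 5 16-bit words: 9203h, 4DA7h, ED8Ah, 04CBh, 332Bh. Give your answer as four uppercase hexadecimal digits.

FAD3

One's-complement addition (fold any carry out of bit 15 back into bit 0):
  0x9203 + 0x4DA7 = 0x0DFAA
  0xDFAA + 0xED8A = 0x1CD34 → wrap carry → 0xCD35
  0xCD35 + 0x04CB = 0x0D200
  0xD200 + 0x332B = 0x1052B → wrap carry → 0x052C
One's-complement sum = 0x052C.
Checksum = ~0x052C & 0xFFFF = 0xFAD3.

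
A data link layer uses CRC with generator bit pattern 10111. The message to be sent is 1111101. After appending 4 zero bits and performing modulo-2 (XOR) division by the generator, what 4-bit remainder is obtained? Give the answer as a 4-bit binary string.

Append 4 zeros: 11111010000. Divide by 10111 (XOR where the leading bit is 1):
  pos 0: 11111 XOR 10111 = 01000
  pos 1: 10000 XOR 10111 = 00111
  pos 3: 11110 XOR 10111 = 01001
  pos 4: 10010 XOR 10111 = 00101
  pos 6: 10100 XOR 10111 = 00011
Remainder (last 4 bits) = 0011. This is the CRC / FCS.

0011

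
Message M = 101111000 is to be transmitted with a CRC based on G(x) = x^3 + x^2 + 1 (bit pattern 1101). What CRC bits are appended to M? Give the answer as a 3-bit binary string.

110

Append 3 zeros: 101111000000. Divide by 1101 (XOR where the leading bit is 1):
  pos 0: 1011 XOR 1101 = 0110
  pos 1: 1101 XOR 1101 = 0000
  pos 5: 1000 XOR 1101 = 0101
  pos 6: 1010 XOR 1101 = 0111
  pos 7: 1110 XOR 1101 = 0011
Remainder (last 3 bits) = 110. This is the CRC / FCS.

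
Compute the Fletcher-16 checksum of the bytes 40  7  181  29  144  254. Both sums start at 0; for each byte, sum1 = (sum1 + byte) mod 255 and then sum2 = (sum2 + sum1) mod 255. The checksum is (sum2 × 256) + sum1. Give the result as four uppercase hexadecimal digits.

Running sums (mod 255):
  after byte 0 (40): sum1=40, sum2=40
  after byte 1 (7): sum1=47, sum2=87
  after byte 2 (181): sum1=228, sum2=60
  after byte 3 (29): sum1=2, sum2=62
  after byte 4 (144): sum1=146, sum2=208
  after byte 5 (254): sum1=145, sum2=98
Checksum = sum2·256 + sum1 = 98·256 + 145 = 25233 = 0x6291.

6291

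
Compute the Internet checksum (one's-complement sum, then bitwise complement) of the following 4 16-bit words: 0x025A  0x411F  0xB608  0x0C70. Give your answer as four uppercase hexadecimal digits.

One's-complement addition (fold any carry out of bit 15 back into bit 0):
  0x025A + 0x411F = 0x04379
  0x4379 + 0xB608 = 0x0F981
  0xF981 + 0x0C70 = 0x105F1 → wrap carry → 0x05F2
One's-complement sum = 0x05F2.
Checksum = ~0x05F2 & 0xFFFF = 0xFA0D.

FA0D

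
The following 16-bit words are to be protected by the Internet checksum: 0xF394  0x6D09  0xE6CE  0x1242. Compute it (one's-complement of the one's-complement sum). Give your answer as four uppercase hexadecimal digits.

One's-complement addition (fold any carry out of bit 15 back into bit 0):
  0xF394 + 0x6D09 = 0x1609D → wrap carry → 0x609E
  0x609E + 0xE6CE = 0x1476C → wrap carry → 0x476D
  0x476D + 0x1242 = 0x059AF
One's-complement sum = 0x59AF.
Checksum = ~0x59AF & 0xFFFF = 0xA650.

A650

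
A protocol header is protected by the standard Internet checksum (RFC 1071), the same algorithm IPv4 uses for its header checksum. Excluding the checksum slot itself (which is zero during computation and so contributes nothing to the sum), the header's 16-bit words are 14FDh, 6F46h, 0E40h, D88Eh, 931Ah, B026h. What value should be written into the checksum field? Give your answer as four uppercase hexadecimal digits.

51AC

One's-complement addition (fold any carry out of bit 15 back into bit 0):
  0x14FD + 0x6F46 = 0x08443
  0x8443 + 0x0E40 = 0x09283
  0x9283 + 0xD88E = 0x16B11 → wrap carry → 0x6B12
  0x6B12 + 0x931A = 0x0FE2C
  0xFE2C + 0xB026 = 0x1AE52 → wrap carry → 0xAE53
One's-complement sum = 0xAE53.
Checksum = ~0xAE53 & 0xFFFF = 0x51AC.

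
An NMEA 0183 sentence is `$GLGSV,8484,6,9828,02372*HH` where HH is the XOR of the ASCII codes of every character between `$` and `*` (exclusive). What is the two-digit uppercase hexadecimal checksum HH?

40

XOR the ASCII codes of the payload characters:
  'G' = 0x47 → acc = 0x47
  'L' = 0x4C → acc = 0x0B
  'G' = 0x47 → acc = 0x4C
  'S' = 0x53 → acc = 0x1F
  'V' = 0x56 → acc = 0x49
  ',' = 0x2C → acc = 0x65
  '8' = 0x38 → acc = 0x5D
  '4' = 0x34 → acc = 0x69
  '8' = 0x38 → acc = 0x51
  '4' = 0x34 → acc = 0x65
  ',' = 0x2C → acc = 0x49
  '6' = 0x36 → acc = 0x7F
  ',' = 0x2C → acc = 0x53
  '9' = 0x39 → acc = 0x6A
  '8' = 0x38 → acc = 0x52
  '2' = 0x32 → acc = 0x60
  '8' = 0x38 → acc = 0x58
  ',' = 0x2C → acc = 0x74
  '0' = 0x30 → acc = 0x44
  '2' = 0x32 → acc = 0x76
  '3' = 0x33 → acc = 0x45
  '7' = 0x37 → acc = 0x72
  '2' = 0x32 → acc = 0x40
Checksum = 0x40.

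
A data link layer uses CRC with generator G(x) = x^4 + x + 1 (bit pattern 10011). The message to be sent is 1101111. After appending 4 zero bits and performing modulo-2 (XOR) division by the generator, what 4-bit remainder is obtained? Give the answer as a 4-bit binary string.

1111

Append 4 zeros: 11011110000. Divide by 10011 (XOR where the leading bit is 1):
  pos 0: 11011 XOR 10011 = 01000
  pos 1: 10001 XOR 10011 = 00010
  pos 4: 10100 XOR 10011 = 00111
  pos 6: 11100 XOR 10011 = 01111
Remainder (last 4 bits) = 1111. This is the CRC / FCS.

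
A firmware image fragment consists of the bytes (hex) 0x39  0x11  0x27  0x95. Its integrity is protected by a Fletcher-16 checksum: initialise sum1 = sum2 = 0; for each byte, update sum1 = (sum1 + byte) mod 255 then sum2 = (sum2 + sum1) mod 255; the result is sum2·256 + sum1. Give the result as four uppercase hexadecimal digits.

Running sums (mod 255):
  after byte 0 (0x39): sum1=57, sum2=57
  after byte 1 (0x11): sum1=74, sum2=131
  after byte 2 (0x27): sum1=113, sum2=244
  after byte 3 (0x95): sum1=7, sum2=251
Checksum = sum2·256 + sum1 = 251·256 + 7 = 64263 = 0xFB07.

FB07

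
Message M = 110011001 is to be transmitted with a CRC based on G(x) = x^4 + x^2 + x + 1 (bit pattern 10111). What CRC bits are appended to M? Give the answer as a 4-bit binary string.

Append 4 zeros: 1100110010000. Divide by 10111 (XOR where the leading bit is 1):
  pos 0: 11001 XOR 10111 = 01110
  pos 1: 11101 XOR 10111 = 01010
  pos 2: 10100 XOR 10111 = 00011
  pos 5: 11010 XOR 10111 = 01101
  pos 6: 11010 XOR 10111 = 01101
  pos 7: 11010 XOR 10111 = 01101
  pos 8: 11010 XOR 10111 = 01101
Remainder (last 4 bits) = 1101. This is the CRC / FCS.

1101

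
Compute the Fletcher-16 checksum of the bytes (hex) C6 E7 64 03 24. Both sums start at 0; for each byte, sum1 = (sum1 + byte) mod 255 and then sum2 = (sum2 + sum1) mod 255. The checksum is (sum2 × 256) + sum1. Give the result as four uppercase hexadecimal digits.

Running sums (mod 255):
  after byte 0 (C6): sum1=198, sum2=198
  after byte 1 (E7): sum1=174, sum2=117
  after byte 2 (64): sum1=19, sum2=136
  after byte 3 (03): sum1=22, sum2=158
  after byte 4 (24): sum1=58, sum2=216
Checksum = sum2·256 + sum1 = 216·256 + 58 = 55354 = 0xD83A.

D83A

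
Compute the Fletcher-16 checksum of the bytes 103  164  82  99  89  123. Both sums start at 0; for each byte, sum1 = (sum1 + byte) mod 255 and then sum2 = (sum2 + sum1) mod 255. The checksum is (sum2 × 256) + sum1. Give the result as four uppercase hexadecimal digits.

Running sums (mod 255):
  after byte 0 (103): sum1=103, sum2=103
  after byte 1 (164): sum1=12, sum2=115
  after byte 2 (82): sum1=94, sum2=209
  after byte 3 (99): sum1=193, sum2=147
  after byte 4 (89): sum1=27, sum2=174
  after byte 5 (123): sum1=150, sum2=69
Checksum = sum2·256 + sum1 = 69·256 + 150 = 17814 = 0x4596.

4596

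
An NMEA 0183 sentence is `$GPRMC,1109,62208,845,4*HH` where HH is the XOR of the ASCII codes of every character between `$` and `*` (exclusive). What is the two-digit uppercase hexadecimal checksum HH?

71

XOR the ASCII codes of the payload characters:
  'G' = 0x47 → acc = 0x47
  'P' = 0x50 → acc = 0x17
  'R' = 0x52 → acc = 0x45
  'M' = 0x4D → acc = 0x08
  'C' = 0x43 → acc = 0x4B
  ',' = 0x2C → acc = 0x67
  '1' = 0x31 → acc = 0x56
  '1' = 0x31 → acc = 0x67
  '0' = 0x30 → acc = 0x57
  '9' = 0x39 → acc = 0x6E
  ',' = 0x2C → acc = 0x42
  '6' = 0x36 → acc = 0x74
  '2' = 0x32 → acc = 0x46
  '2' = 0x32 → acc = 0x74
  '0' = 0x30 → acc = 0x44
  '8' = 0x38 → acc = 0x7C
  ',' = 0x2C → acc = 0x50
  '8' = 0x38 → acc = 0x68
  '4' = 0x34 → acc = 0x5C
  '5' = 0x35 → acc = 0x69
  ',' = 0x2C → acc = 0x45
  '4' = 0x34 → acc = 0x71
Checksum = 0x71.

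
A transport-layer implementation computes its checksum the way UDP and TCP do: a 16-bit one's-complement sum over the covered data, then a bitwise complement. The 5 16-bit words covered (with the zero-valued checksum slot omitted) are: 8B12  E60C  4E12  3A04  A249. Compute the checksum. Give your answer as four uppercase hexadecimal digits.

One's-complement addition (fold any carry out of bit 15 back into bit 0):
  0x8B12 + 0xE60C = 0x1711E → wrap carry → 0x711F
  0x711F + 0x4E12 = 0x0BF31
  0xBF31 + 0x3A04 = 0x0F935
  0xF935 + 0xA249 = 0x19B7E → wrap carry → 0x9B7F
One's-complement sum = 0x9B7F.
Checksum = ~0x9B7F & 0xFFFF = 0x6480.

6480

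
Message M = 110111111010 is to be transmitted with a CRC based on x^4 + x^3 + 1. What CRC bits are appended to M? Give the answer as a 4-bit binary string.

1110

Append 4 zeros: 1101111110100000. Divide by 11001 (XOR where the leading bit is 1):
  pos 0: 11011 XOR 11001 = 00010
  pos 3: 10111 XOR 11001 = 01110
  pos 4: 11101 XOR 11001 = 00100
  pos 6: 10001 XOR 11001 = 01000
  pos 7: 10000 XOR 11001 = 01001
  pos 8: 10010 XOR 11001 = 01011
  pos 9: 10110 XOR 11001 = 01111
  pos 10: 11110 XOR 11001 = 00111
Remainder (last 4 bits) = 1110. This is the CRC / FCS.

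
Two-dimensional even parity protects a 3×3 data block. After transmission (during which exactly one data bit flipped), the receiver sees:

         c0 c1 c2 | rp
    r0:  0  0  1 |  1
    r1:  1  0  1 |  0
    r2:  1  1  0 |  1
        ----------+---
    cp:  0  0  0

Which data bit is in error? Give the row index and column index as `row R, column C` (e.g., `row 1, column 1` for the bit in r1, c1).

row 2, column 1

Recompute each row's even parity and compare to rp:
  r0: data parity 1, sent rp 1 → ok
  r1: data parity 0, sent rp 0 → ok
  r2: data parity 0, sent rp 1 → mismatch
Recompute each column's even parity and compare to cp:
  c0: data parity 0, sent cp 0 → ok
  c1: data parity 1, sent cp 0 → mismatch
  c2: data parity 0, sent cp 0 → ok
Exactly one row (r2) and one column (c1) fail → the flipped bit is at their intersection.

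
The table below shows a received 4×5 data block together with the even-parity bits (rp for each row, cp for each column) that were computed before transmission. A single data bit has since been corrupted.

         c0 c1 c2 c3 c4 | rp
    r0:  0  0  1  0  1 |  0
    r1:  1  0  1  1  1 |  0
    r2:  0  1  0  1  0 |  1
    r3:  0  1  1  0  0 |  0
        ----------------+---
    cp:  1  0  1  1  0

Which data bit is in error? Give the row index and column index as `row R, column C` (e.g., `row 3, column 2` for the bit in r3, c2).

row 2, column 3

Recompute each row's even parity and compare to rp:
  r0: data parity 0, sent rp 0 → ok
  r1: data parity 0, sent rp 0 → ok
  r2: data parity 0, sent rp 1 → mismatch
  r3: data parity 0, sent rp 0 → ok
Recompute each column's even parity and compare to cp:
  c0: data parity 1, sent cp 1 → ok
  c1: data parity 0, sent cp 0 → ok
  c2: data parity 1, sent cp 1 → ok
  c3: data parity 0, sent cp 1 → mismatch
  c4: data parity 0, sent cp 0 → ok
Exactly one row (r2) and one column (c3) fail → the flipped bit is at their intersection.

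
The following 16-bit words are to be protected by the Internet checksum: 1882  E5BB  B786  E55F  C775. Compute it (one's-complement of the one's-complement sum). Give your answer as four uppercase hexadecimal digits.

One's-complement addition (fold any carry out of bit 15 back into bit 0):
  0x1882 + 0xE5BB = 0x0FE3D
  0xFE3D + 0xB786 = 0x1B5C3 → wrap carry → 0xB5C4
  0xB5C4 + 0xE55F = 0x19B23 → wrap carry → 0x9B24
  0x9B24 + 0xC775 = 0x16299 → wrap carry → 0x629A
One's-complement sum = 0x629A.
Checksum = ~0x629A & 0xFFFF = 0x9D65.

9D65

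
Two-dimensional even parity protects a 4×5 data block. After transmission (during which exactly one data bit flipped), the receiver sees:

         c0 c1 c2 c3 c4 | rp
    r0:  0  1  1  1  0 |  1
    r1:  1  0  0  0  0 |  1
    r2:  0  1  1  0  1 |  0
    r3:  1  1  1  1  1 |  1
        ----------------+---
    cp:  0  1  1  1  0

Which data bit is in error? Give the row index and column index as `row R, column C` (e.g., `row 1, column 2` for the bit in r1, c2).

row 2, column 3

Recompute each row's even parity and compare to rp:
  r0: data parity 1, sent rp 1 → ok
  r1: data parity 1, sent rp 1 → ok
  r2: data parity 1, sent rp 0 → mismatch
  r3: data parity 1, sent rp 1 → ok
Recompute each column's even parity and compare to cp:
  c0: data parity 0, sent cp 0 → ok
  c1: data parity 1, sent cp 1 → ok
  c2: data parity 1, sent cp 1 → ok
  c3: data parity 0, sent cp 1 → mismatch
  c4: data parity 0, sent cp 0 → ok
Exactly one row (r2) and one column (c3) fail → the flipped bit is at their intersection.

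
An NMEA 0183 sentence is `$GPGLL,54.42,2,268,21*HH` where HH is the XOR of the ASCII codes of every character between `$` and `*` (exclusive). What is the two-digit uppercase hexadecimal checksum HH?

XOR the ASCII codes of the payload characters:
  'G' = 0x47 → acc = 0x47
  'P' = 0x50 → acc = 0x17
  'G' = 0x47 → acc = 0x50
  'L' = 0x4C → acc = 0x1C
  'L' = 0x4C → acc = 0x50
  ',' = 0x2C → acc = 0x7C
  '5' = 0x35 → acc = 0x49
  '4' = 0x34 → acc = 0x7D
  '.' = 0x2E → acc = 0x53
  '4' = 0x34 → acc = 0x67
  '2' = 0x32 → acc = 0x55
  ',' = 0x2C → acc = 0x79
  '2' = 0x32 → acc = 0x4B
  ',' = 0x2C → acc = 0x67
  '2' = 0x32 → acc = 0x55
  '6' = 0x36 → acc = 0x63
  '8' = 0x38 → acc = 0x5B
  ',' = 0x2C → acc = 0x77
  '2' = 0x32 → acc = 0x45
  '1' = 0x31 → acc = 0x74
Checksum = 0x74.

74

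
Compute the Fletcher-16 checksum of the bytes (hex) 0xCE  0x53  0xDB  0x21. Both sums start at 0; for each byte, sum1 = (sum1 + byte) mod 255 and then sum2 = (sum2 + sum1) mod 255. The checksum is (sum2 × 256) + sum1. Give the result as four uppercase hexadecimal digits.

0E1F

Running sums (mod 255):
  after byte 0 (0xCE): sum1=206, sum2=206
  after byte 1 (0x53): sum1=34, sum2=240
  after byte 2 (0xDB): sum1=253, sum2=238
  after byte 3 (0x21): sum1=31, sum2=14
Checksum = sum2·256 + sum1 = 14·256 + 31 = 3615 = 0x0E1F.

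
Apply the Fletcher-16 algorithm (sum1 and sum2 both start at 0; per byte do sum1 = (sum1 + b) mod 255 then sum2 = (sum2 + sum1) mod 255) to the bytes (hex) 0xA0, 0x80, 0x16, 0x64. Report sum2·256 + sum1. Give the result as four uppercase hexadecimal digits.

Running sums (mod 255):
  after byte 0 (0xA0): sum1=160, sum2=160
  after byte 1 (0x80): sum1=33, sum2=193
  after byte 2 (0x16): sum1=55, sum2=248
  after byte 3 (0x64): sum1=155, sum2=148
Checksum = sum2·256 + sum1 = 148·256 + 155 = 38043 = 0x949B.

949B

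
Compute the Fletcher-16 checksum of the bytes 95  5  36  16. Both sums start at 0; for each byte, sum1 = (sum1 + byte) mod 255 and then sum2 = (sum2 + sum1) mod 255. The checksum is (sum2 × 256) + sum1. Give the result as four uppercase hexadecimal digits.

E498

Running sums (mod 255):
  after byte 0 (95): sum1=95, sum2=95
  after byte 1 (5): sum1=100, sum2=195
  after byte 2 (36): sum1=136, sum2=76
  after byte 3 (16): sum1=152, sum2=228
Checksum = sum2·256 + sum1 = 228·256 + 152 = 58520 = 0xE498.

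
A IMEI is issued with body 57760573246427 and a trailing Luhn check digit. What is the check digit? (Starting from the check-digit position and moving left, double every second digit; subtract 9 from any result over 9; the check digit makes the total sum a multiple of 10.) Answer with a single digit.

Partial digits right→left: 7 2 4 6 4 2 3 7 5 0 6 7 7 5
Double every second digit counting from the check-digit position (so the 1st, 3rd, 5th, ... of the partial from the right).
  doubled (with −9 where >9): 5 8 8 6 1 3 5 → sum 36
  kept as-is: 2 6 2 7 0 7 5 → sum 29
Total = 36 + 29 = 65.
Check digit = (10 − (65 mod 10)) mod 10 = 5.

5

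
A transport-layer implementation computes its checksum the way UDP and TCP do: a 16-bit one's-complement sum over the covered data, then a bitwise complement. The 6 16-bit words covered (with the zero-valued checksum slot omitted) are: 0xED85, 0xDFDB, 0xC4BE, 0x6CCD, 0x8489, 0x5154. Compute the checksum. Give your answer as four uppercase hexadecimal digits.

2B34

One's-complement addition (fold any carry out of bit 15 back into bit 0):
  0xED85 + 0xDFDB = 0x1CD60 → wrap carry → 0xCD61
  0xCD61 + 0xC4BE = 0x1921F → wrap carry → 0x9220
  0x9220 + 0x6CCD = 0x0FEED
  0xFEED + 0x8489 = 0x18376 → wrap carry → 0x8377
  0x8377 + 0x5154 = 0x0D4CB
One's-complement sum = 0xD4CB.
Checksum = ~0xD4CB & 0xFFFF = 0x2B34.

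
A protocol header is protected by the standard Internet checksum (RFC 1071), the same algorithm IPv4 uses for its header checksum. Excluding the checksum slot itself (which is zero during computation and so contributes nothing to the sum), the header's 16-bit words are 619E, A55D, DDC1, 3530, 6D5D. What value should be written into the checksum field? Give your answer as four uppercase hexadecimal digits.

78B4

One's-complement addition (fold any carry out of bit 15 back into bit 0):
  0x619E + 0xA55D = 0x106FB → wrap carry → 0x06FC
  0x06FC + 0xDDC1 = 0x0E4BD
  0xE4BD + 0x3530 = 0x119ED → wrap carry → 0x19EE
  0x19EE + 0x6D5D = 0x0874B
One's-complement sum = 0x874B.
Checksum = ~0x874B & 0xFFFF = 0x78B4.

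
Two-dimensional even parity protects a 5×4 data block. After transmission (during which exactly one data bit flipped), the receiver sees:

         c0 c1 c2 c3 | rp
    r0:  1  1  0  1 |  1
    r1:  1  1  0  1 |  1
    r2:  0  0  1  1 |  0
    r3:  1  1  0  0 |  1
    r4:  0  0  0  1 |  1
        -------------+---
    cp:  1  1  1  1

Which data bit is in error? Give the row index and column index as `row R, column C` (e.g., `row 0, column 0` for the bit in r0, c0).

row 3, column 3

Recompute each row's even parity and compare to rp:
  r0: data parity 1, sent rp 1 → ok
  r1: data parity 1, sent rp 1 → ok
  r2: data parity 0, sent rp 0 → ok
  r3: data parity 0, sent rp 1 → mismatch
  r4: data parity 1, sent rp 1 → ok
Recompute each column's even parity and compare to cp:
  c0: data parity 1, sent cp 1 → ok
  c1: data parity 1, sent cp 1 → ok
  c2: data parity 1, sent cp 1 → ok
  c3: data parity 0, sent cp 1 → mismatch
Exactly one row (r3) and one column (c3) fail → the flipped bit is at their intersection.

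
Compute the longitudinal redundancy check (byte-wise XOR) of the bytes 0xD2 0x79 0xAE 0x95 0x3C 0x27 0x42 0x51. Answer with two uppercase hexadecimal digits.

XOR the bytes together:
  start with 0xD2
  0xD2 ⊕ 0x79 = 0xAB
  0xAB ⊕ 0xAE = 0x05
  0x05 ⊕ 0x95 = 0x90
  0x90 ⊕ 0x3C = 0xAC
  0xAC ⊕ 0x27 = 0x8B
  0x8B ⊕ 0x42 = 0xC9
  0xC9 ⊕ 0x51 = 0x98

98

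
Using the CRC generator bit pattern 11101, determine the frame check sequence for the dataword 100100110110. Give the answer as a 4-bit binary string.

Append 4 zeros: 1001001101100000. Divide by 11101 (XOR where the leading bit is 1):
  pos 0: 10010 XOR 11101 = 01111
  pos 1: 11110 XOR 11101 = 00011
  pos 4: 11110 XOR 11101 = 00011
  pos 7: 11110 XOR 11101 = 00011
  pos 10: 11000 XOR 11101 = 00101
Remainder (last 4 bits) = 1010. This is the CRC / FCS.

1010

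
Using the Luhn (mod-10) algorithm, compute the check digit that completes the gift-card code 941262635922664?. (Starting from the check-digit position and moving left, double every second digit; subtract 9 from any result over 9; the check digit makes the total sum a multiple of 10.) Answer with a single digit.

9

Partial digits right→left: 4 6 6 2 2 9 5 3 6 2 6 2 1 4 9
Double every second digit counting from the check-digit position (so the 1st, 3rd, 5th, ... of the partial from the right).
  doubled (with −9 where >9): 8 3 4 1 3 3 2 9 → sum 33
  kept as-is: 6 2 9 3 2 2 4 → sum 28
Total = 33 + 28 = 61.
Check digit = (10 − (61 mod 10)) mod 10 = 9.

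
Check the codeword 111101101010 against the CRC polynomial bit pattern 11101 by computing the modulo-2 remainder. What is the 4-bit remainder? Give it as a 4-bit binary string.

0000

Modulo-2 division of 111101101010 by 11101:
  pos 0: 11110 XOR 11101 = 00011
  pos 3: 11110 XOR 11101 = 00011
  pos 6: 11101 XOR 11101 = 00000
Remainder = 0000 (zero — the frame passes the CRC check).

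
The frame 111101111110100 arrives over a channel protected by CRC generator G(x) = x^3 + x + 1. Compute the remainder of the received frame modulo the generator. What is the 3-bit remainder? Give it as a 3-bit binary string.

Modulo-2 division of 111101111110100 by 1011:
  pos 0: 1111 XOR 1011 = 0100
  pos 1: 1000 XOR 1011 = 0011
  pos 3: 1111 XOR 1011 = 0100
  pos 4: 1001 XOR 1011 = 0010
  pos 6: 1011 XOR 1011 = 0000
  pos 10: 1010 XOR 1011 = 0001
Remainder = 010 (nonzero — an error is detected).

010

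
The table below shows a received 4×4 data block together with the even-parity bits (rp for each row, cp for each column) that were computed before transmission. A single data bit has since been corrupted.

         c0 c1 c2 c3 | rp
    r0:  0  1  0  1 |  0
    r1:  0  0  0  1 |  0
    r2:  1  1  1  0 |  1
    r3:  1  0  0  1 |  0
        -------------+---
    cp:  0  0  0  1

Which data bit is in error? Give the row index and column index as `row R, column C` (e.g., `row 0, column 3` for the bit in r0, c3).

row 1, column 2

Recompute each row's even parity and compare to rp:
  r0: data parity 0, sent rp 0 → ok
  r1: data parity 1, sent rp 0 → mismatch
  r2: data parity 1, sent rp 1 → ok
  r3: data parity 0, sent rp 0 → ok
Recompute each column's even parity and compare to cp:
  c0: data parity 0, sent cp 0 → ok
  c1: data parity 0, sent cp 0 → ok
  c2: data parity 1, sent cp 0 → mismatch
  c3: data parity 1, sent cp 1 → ok
Exactly one row (r1) and one column (c2) fail → the flipped bit is at their intersection.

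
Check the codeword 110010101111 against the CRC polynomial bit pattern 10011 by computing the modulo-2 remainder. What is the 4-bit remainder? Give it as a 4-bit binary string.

Modulo-2 division of 110010101111 by 10011:
  pos 0: 11001 XOR 10011 = 01010
  pos 1: 10100 XOR 10011 = 00111
  pos 3: 11110 XOR 10011 = 01101
  pos 4: 11011 XOR 10011 = 01000
  pos 5: 10001 XOR 10011 = 00010
Remainder = 1011 (nonzero — an error is detected).

1011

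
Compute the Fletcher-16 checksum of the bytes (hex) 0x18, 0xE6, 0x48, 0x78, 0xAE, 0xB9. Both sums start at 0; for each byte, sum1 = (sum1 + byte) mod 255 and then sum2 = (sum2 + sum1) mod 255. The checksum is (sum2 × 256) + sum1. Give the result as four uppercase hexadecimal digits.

B428

Running sums (mod 255):
  after byte 0 (0x18): sum1=24, sum2=24
  after byte 1 (0xE6): sum1=254, sum2=23
  after byte 2 (0x48): sum1=71, sum2=94
  after byte 3 (0x78): sum1=191, sum2=30
  after byte 4 (0xAE): sum1=110, sum2=140
  after byte 5 (0xB9): sum1=40, sum2=180
Checksum = sum2·256 + sum1 = 180·256 + 40 = 46120 = 0xB428.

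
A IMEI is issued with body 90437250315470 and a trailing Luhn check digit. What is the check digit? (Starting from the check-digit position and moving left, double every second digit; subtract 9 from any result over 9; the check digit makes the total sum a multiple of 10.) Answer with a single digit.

Partial digits right→left: 0 7 4 5 1 3 0 5 2 7 3 4 0 9
Double every second digit counting from the check-digit position (so the 1st, 3rd, 5th, ... of the partial from the right).
  doubled (with −9 where >9): 0 8 2 0 4 6 0 → sum 20
  kept as-is: 7 5 3 5 7 4 9 → sum 40
Total = 20 + 40 = 60.
Check digit = (10 − (60 mod 10)) mod 10 = 0.

0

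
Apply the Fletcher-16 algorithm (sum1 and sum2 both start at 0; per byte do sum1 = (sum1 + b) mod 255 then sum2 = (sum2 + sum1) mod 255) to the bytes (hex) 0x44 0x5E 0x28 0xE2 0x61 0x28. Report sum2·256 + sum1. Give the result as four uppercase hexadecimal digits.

A537

Running sums (mod 255):
  after byte 0 (0x44): sum1=68, sum2=68
  after byte 1 (0x5E): sum1=162, sum2=230
  after byte 2 (0x28): sum1=202, sum2=177
  after byte 3 (0xE2): sum1=173, sum2=95
  after byte 4 (0x61): sum1=15, sum2=110
  after byte 5 (0x28): sum1=55, sum2=165
Checksum = sum2·256 + sum1 = 165·256 + 55 = 42295 = 0xA537.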